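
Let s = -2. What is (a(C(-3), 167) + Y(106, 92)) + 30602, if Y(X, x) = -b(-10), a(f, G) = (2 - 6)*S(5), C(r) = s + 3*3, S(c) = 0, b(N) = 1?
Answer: 30601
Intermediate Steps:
C(r) = 7 (C(r) = -2 + 3*3 = -2 + 9 = 7)
a(f, G) = 0 (a(f, G) = (2 - 6)*0 = -4*0 = 0)
Y(X, x) = -1 (Y(X, x) = -1*1 = -1)
(a(C(-3), 167) + Y(106, 92)) + 30602 = (0 - 1) + 30602 = -1 + 30602 = 30601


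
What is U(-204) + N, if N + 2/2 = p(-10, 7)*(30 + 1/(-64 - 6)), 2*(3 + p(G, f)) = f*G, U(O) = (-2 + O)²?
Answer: 1445344/35 ≈ 41296.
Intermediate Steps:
p(G, f) = -3 + G*f/2 (p(G, f) = -3 + (f*G)/2 = -3 + (G*f)/2 = -3 + G*f/2)
N = -39916/35 (N = -1 + (-3 + (½)*(-10)*7)*(30 + 1/(-64 - 6)) = -1 + (-3 - 35)*(30 + 1/(-70)) = -1 - 38*(30 - 1/70) = -1 - 38*2099/70 = -1 - 39881/35 = -39916/35 ≈ -1140.5)
U(-204) + N = (-2 - 204)² - 39916/35 = (-206)² - 39916/35 = 42436 - 39916/35 = 1445344/35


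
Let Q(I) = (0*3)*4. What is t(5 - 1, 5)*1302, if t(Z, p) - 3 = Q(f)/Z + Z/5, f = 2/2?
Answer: 24738/5 ≈ 4947.6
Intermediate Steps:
f = 1 (f = 2*(½) = 1)
Q(I) = 0 (Q(I) = 0*4 = 0)
t(Z, p) = 3 + Z/5 (t(Z, p) = 3 + (0/Z + Z/5) = 3 + (0 + Z*(⅕)) = 3 + (0 + Z/5) = 3 + Z/5)
t(5 - 1, 5)*1302 = (3 + (5 - 1)/5)*1302 = (3 + (⅕)*4)*1302 = (3 + ⅘)*1302 = (19/5)*1302 = 24738/5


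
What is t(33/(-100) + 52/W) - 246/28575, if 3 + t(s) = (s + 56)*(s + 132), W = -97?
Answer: 259072651724381/35848290000 ≈ 7226.9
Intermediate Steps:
t(s) = -3 + (56 + s)*(132 + s) (t(s) = -3 + (s + 56)*(s + 132) = -3 + (56 + s)*(132 + s))
t(33/(-100) + 52/W) - 246/28575 = (7389 + (33/(-100) + 52/(-97))**2 + 188*(33/(-100) + 52/(-97))) - 246/28575 = (7389 + (33*(-1/100) + 52*(-1/97))**2 + 188*(33*(-1/100) + 52*(-1/97))) - 246*1/28575 = (7389 + (-33/100 - 52/97)**2 + 188*(-33/100 - 52/97)) - 82/9525 = (7389 + (-8401/9700)**2 + 188*(-8401/9700)) - 82/9525 = (7389 + 70576801/94090000 - 394847/2425) - 82/9525 = 679981523201/94090000 - 82/9525 = 259072651724381/35848290000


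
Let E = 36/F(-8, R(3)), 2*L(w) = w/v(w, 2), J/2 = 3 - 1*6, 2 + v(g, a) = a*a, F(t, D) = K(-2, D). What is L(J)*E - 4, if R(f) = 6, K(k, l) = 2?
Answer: -31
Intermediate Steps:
F(t, D) = 2
v(g, a) = -2 + a² (v(g, a) = -2 + a*a = -2 + a²)
J = -6 (J = 2*(3 - 1*6) = 2*(3 - 6) = 2*(-3) = -6)
L(w) = w/4 (L(w) = (w/(-2 + 2²))/2 = (w/(-2 + 4))/2 = (w/2)/2 = w/4)
E = 18 (E = 36/2 = 36*(½) = 18)
L(J)*E - 4 = ((¼)*(-6))*18 - 4 = -3/2*18 - 4 = -27 - 4 = -31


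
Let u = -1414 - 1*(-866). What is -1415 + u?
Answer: -1963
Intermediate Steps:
u = -548 (u = -1414 + 866 = -548)
-1415 + u = -1415 - 548 = -1963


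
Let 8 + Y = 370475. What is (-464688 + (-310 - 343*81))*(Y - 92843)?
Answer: -136807832344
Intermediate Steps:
Y = 370467 (Y = -8 + 370475 = 370467)
(-464688 + (-310 - 343*81))*(Y - 92843) = (-464688 + (-310 - 343*81))*(370467 - 92843) = (-464688 + (-310 - 27783))*277624 = (-464688 - 28093)*277624 = -492781*277624 = -136807832344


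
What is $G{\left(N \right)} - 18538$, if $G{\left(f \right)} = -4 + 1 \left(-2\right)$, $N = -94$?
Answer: $-18544$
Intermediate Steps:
$G{\left(f \right)} = -6$ ($G{\left(f \right)} = -4 - 2 = -6$)
$G{\left(N \right)} - 18538 = -6 - 18538 = -18544$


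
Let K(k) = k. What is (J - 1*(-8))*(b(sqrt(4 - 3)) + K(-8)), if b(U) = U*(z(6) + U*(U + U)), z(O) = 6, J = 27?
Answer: 0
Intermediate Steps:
b(U) = U*(6 + 2*U**2) (b(U) = U*(6 + U*(U + U)) = U*(6 + U*(2*U)) = U*(6 + 2*U**2))
(J - 1*(-8))*(b(sqrt(4 - 3)) + K(-8)) = (27 - 1*(-8))*(2*sqrt(4 - 3)*(3 + (sqrt(4 - 3))**2) - 8) = (27 + 8)*(2*sqrt(1)*(3 + (sqrt(1))**2) - 8) = 35*(2*1*(3 + 1**2) - 8) = 35*(2*1*(3 + 1) - 8) = 35*(2*1*4 - 8) = 35*(8 - 8) = 35*0 = 0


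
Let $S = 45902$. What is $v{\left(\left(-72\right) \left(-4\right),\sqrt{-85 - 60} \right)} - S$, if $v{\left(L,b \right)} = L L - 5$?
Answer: $37037$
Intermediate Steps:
$v{\left(L,b \right)} = -5 + L^{2}$ ($v{\left(L,b \right)} = L^{2} - 5 = -5 + L^{2}$)
$v{\left(\left(-72\right) \left(-4\right),\sqrt{-85 - 60} \right)} - S = \left(-5 + \left(\left(-72\right) \left(-4\right)\right)^{2}\right) - 45902 = \left(-5 + 288^{2}\right) - 45902 = \left(-5 + 82944\right) - 45902 = 82939 - 45902 = 37037$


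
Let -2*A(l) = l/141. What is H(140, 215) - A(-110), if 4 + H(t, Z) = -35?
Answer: -5554/141 ≈ -39.390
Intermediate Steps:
H(t, Z) = -39 (H(t, Z) = -4 - 35 = -39)
A(l) = -l/282 (A(l) = -l/(2*141) = -l/282)
H(140, 215) - A(-110) = -39 - (-1)*(-110)/282 = -39 - 1*55/141 = -39 - 55/141 = -5554/141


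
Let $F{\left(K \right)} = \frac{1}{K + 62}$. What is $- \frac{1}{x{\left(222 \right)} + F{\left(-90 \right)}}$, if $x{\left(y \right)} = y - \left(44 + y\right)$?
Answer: $\frac{28}{1233} \approx 0.022709$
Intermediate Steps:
$F{\left(K \right)} = \frac{1}{62 + K}$
$x{\left(y \right)} = -44$
$- \frac{1}{x{\left(222 \right)} + F{\left(-90 \right)}} = - \frac{1}{-44 + \frac{1}{62 - 90}} = - \frac{1}{-44 + \frac{1}{-28}} = - \frac{1}{-44 - \frac{1}{28}} = - \frac{1}{- \frac{1233}{28}} = \left(-1\right) \left(- \frac{28}{1233}\right) = \frac{28}{1233}$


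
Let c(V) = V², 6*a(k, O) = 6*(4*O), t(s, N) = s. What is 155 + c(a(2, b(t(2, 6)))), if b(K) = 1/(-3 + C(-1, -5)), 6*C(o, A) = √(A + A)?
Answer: (2790*√10 + 24623*I)/(18*√10 + 157*I) ≈ 156.62 + 0.5878*I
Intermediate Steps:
C(o, A) = √2*√A/6 (C(o, A) = √(A + A)/6 = √(2*A)/6 = (√2*√A)/6 = √2*√A/6)
b(K) = 1/(-3 + I*√10/6) (b(K) = 1/(-3 + √2*√(-5)/6) = 1/(-3 + √2*(I*√5)/6) = 1/(-3 + I*√10/6))
a(k, O) = 4*O (a(k, O) = (6*(4*O))/6 = (24*O)/6 = 4*O)
155 + c(a(2, b(t(2, 6)))) = 155 + (4*(-54/167 - 3*I*√10/167))² = 155 + (-216/167 - 12*I*√10/167)²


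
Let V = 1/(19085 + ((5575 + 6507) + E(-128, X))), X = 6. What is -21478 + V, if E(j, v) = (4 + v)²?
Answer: -671552625/31267 ≈ -21478.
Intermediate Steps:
V = 1/31267 (V = 1/(19085 + ((5575 + 6507) + (4 + 6)²)) = 1/(19085 + (12082 + 10²)) = 1/(19085 + (12082 + 100)) = 1/(19085 + 12182) = 1/31267 ≈ 3.1983e-5)
-21478 + V = -21478 + 1/31267 = -671552625/31267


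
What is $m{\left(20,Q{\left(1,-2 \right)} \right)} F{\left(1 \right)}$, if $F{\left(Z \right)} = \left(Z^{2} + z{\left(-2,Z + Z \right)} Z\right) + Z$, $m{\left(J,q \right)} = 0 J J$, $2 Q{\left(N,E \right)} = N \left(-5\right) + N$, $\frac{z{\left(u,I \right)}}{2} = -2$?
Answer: $0$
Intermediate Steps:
$z{\left(u,I \right)} = -4$ ($z{\left(u,I \right)} = 2 \left(-2\right) = -4$)
$Q{\left(N,E \right)} = - 2 N$ ($Q{\left(N,E \right)} = \frac{N \left(-5\right) + N}{2} = \frac{- 5 N + N}{2} = \frac{\left(-4\right) N}{2} = - 2 N$)
$m{\left(J,q \right)} = 0$ ($m{\left(J,q \right)} = 0 J = 0$)
$F{\left(Z \right)} = Z^{2} - 3 Z$ ($F{\left(Z \right)} = \left(Z^{2} - 4 Z\right) + Z = Z^{2} - 3 Z$)
$m{\left(20,Q{\left(1,-2 \right)} \right)} F{\left(1 \right)} = 0 \cdot 1 \left(-3 + 1\right) = 0 \cdot 1 \left(-2\right) = 0 \left(-2\right) = 0$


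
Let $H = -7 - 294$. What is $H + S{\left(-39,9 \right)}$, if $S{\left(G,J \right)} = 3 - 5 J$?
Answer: $-343$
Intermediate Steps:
$H = -301$ ($H = -7 - 294 = -301$)
$H + S{\left(-39,9 \right)} = -301 + \left(3 - 45\right) = -301 - 42 = -343$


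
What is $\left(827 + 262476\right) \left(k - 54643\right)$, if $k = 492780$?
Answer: $115362786511$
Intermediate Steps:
$\left(827 + 262476\right) \left(k - 54643\right) = \left(827 + 262476\right) \left(492780 - 54643\right) = 263303 \cdot 438137 = 115362786511$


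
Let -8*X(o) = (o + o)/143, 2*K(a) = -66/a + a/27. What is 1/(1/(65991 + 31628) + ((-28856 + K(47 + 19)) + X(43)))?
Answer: -502542612/14501044437835 ≈ -3.4656e-5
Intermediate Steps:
K(a) = -33/a + a/54 (K(a) = (-66/a + a/27)/2 = -33/a + a/54)
X(o) = -o/572 (X(o) = -(o + o)/(8*143) = -2*o/(8*143) = -o/572)
1/(1/(65991 + 31628) + ((-28856 + K(47 + 19)) + X(43))) = 1/(1/(65991 + 31628) + ((-28856 + (-33/(47 + 19) + (47 + 19)/54)) - 1/572*43)) = 1/(1/97619 + ((-28856 + (-33/66 + (1/54)*66)) - 43/572)) = 1/(1/97619 + ((-28856 + (-33*1/66 + 11/9)) - 43/572)) = 1/(1/97619 + ((-28856 + (-½ + 11/9)) - 43/572)) = 1/(1/97619 + ((-28856 + 13/18) - 43/572)) = 1/(1/97619 + (-519395/18 - 43/572)) = 1/(1/97619 - 148547357/5148) = 1/(-14501044437835/502542612) = -502542612/14501044437835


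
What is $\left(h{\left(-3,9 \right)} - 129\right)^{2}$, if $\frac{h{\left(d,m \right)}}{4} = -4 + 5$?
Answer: $15625$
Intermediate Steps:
$h{\left(d,m \right)} = 4$ ($h{\left(d,m \right)} = 4 \left(-4 + 5\right) = 4 \cdot 1 = 4$)
$\left(h{\left(-3,9 \right)} - 129\right)^{2} = \left(4 - 129\right)^{2} = \left(-125\right)^{2} = 15625$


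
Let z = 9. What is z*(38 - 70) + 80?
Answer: -208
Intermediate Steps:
z*(38 - 70) + 80 = 9*(38 - 70) + 80 = 9*(-32) + 80 = -288 + 80 = -208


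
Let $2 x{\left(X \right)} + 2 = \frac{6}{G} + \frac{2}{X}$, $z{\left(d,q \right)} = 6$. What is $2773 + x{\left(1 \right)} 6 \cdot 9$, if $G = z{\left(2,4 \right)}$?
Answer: $2800$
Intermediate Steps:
$G = 6$
$x{\left(X \right)} = - \frac{1}{2} + \frac{1}{X}$ ($x{\left(X \right)} = -1 + \frac{\frac{6}{6} + \frac{2}{X}}{2} = -1 + \frac{6 \cdot \frac{1}{6} + \frac{2}{X}}{2} = -1 + \frac{1 + \frac{2}{X}}{2} = -1 + \left(\frac{1}{2} + \frac{1}{X}\right) = - \frac{1}{2} + \frac{1}{X}$)
$2773 + x{\left(1 \right)} 6 \cdot 9 = 2773 + \frac{2 - 1}{2 \cdot 1} \cdot 6 \cdot 9 = 2773 + \frac{1}{2} \cdot 1 \left(2 - 1\right) 6 \cdot 9 = 2773 + \frac{1}{2} \cdot 1 \cdot 1 \cdot 6 \cdot 9 = 2773 + \frac{1}{2} \cdot 6 \cdot 9 = 2773 + 3 \cdot 9 = 2773 + 27 = 2800$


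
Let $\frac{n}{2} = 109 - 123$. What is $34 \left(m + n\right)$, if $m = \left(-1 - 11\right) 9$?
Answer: $-4624$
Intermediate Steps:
$n = -28$ ($n = 2 \left(109 - 123\right) = 2 \left(-14\right) = -28$)
$m = -108$ ($m = \left(-12\right) 9 = -108$)
$34 \left(m + n\right) = 34 \left(-108 - 28\right) = 34 \left(-136\right) = -4624$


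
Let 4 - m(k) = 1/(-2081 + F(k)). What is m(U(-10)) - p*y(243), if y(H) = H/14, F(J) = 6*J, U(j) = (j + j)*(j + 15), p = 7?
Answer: -630033/5362 ≈ -117.50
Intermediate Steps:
U(j) = 2*j*(15 + j) (U(j) = (2*j)*(15 + j) = 2*j*(15 + j))
y(H) = H/14 (y(H) = H*(1/14) = H/14)
m(k) = 4 - 1/(-2081 + 6*k)
m(U(-10)) - p*y(243) = 3*(-2775 + 8*(2*(-10)*(15 - 10)))/(-2081 + 6*(2*(-10)*(15 - 10))) - 7*(1/14)*243 = 3*(-2775 + 8*(2*(-10)*5))/(-2081 + 6*(2*(-10)*5)) - 7*243/14 = 3*(-2775 + 8*(-100))/(-2081 + 6*(-100)) - 1*243/2 = 3*(-2775 - 800)/(-2081 - 600) - 243/2 = 3*(-3575)/(-2681) - 243/2 = 3*(-1/2681)*(-3575) - 243/2 = 10725/2681 - 243/2 = -630033/5362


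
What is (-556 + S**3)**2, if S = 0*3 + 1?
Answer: 308025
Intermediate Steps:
S = 1 (S = 0 + 1 = 1)
(-556 + S**3)**2 = (-556 + 1**3)**2 = (-556 + 1)**2 = (-555)**2 = 308025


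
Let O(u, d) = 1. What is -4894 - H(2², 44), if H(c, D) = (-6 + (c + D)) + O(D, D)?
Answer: -4937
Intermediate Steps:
H(c, D) = -5 + D + c (H(c, D) = (-6 + (c + D)) + 1 = (-6 + (D + c)) + 1 = (-6 + D + c) + 1 = -5 + D + c)
-4894 - H(2², 44) = -4894 - (-5 + 44 + 2²) = -4894 - (-5 + 44 + 4) = -4894 - 1*43 = -4894 - 43 = -4937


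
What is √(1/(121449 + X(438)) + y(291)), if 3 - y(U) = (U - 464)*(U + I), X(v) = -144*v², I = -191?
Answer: 4*√131081592431595/348153 ≈ 131.54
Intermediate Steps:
y(U) = 3 - (-464 + U)*(-191 + U) (y(U) = 3 - (U - 464)*(U - 191) = 3 - (-464 + U)*(-191 + U))
√(1/(121449 + X(438)) + y(291)) = √(1/(121449 - 144*438²) + (-88621 - 1*291² + 655*291)) = √(1/(121449 - 144*191844) + (-88621 - 1*84681 + 190605)) = √(1/(121449 - 27625536) + (-88621 - 84681 + 190605)) = √(1/(-27504087) + 17303) = √(-1/27504087 + 17303) = √(475903217360/27504087) = 4*√131081592431595/348153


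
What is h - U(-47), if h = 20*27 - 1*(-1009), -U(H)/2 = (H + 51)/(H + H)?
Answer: 72799/47 ≈ 1548.9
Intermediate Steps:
U(H) = -(51 + H)/H (U(H) = -2*(H + 51)/(H + H) = -2*(51 + H)/(2*H) = -2*(51 + H)*1/(2*H) = -(51 + H)/H)
h = 1549 (h = 540 + 1009 = 1549)
h - U(-47) = 1549 - (-51 - 1*(-47))/(-47) = 1549 - (-1)*(-51 + 47)/47 = 1549 - (-1)*(-4)/47 = 1549 - 1*4/47 = 1549 - 4/47 = 72799/47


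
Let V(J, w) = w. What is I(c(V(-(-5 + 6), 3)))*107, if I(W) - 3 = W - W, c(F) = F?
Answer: 321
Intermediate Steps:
I(W) = 3 (I(W) = 3 + (W - W) = 3 + 0 = 3)
I(c(V(-(-5 + 6), 3)))*107 = 3*107 = 321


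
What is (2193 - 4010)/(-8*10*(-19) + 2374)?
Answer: -1817/3894 ≈ -0.46662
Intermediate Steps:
(2193 - 4010)/(-8*10*(-19) + 2374) = -1817/(-80*(-19) + 2374) = -1817/(1520 + 2374) = -1817/3894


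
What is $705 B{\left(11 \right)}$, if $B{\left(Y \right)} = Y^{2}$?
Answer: $85305$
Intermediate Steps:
$705 B{\left(11 \right)} = 705 \cdot 11^{2} = 705 \cdot 121 = 85305$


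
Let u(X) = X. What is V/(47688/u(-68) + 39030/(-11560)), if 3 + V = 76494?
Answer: -9824844/90511 ≈ -108.55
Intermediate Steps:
V = 76491 (V = -3 + 76494 = 76491)
V/(47688/u(-68) + 39030/(-11560)) = 76491/(47688/(-68) + 39030/(-11560)) = 76491/(47688*(-1/68) + 39030*(-1/11560)) = 76491/(-11922/17 - 3903/1156) = 76491/(-814599/1156) = 76491*(-1156/814599) = -9824844/90511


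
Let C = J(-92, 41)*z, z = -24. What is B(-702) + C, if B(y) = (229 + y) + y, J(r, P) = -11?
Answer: -911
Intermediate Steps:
B(y) = 229 + 2*y
C = 264 (C = -11*(-24) = 264)
B(-702) + C = (229 + 2*(-702)) + 264 = (229 - 1404) + 264 = -1175 + 264 = -911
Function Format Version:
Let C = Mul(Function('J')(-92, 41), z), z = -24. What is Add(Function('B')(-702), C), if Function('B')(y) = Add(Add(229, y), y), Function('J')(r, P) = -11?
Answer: -911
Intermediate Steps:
Function('B')(y) = Add(229, Mul(2, y))
C = 264 (C = Mul(-11, -24) = 264)
Add(Function('B')(-702), C) = Add(Add(229, Mul(2, -702)), 264) = Add(Add(229, -1404), 264) = Add(-1175, 264) = -911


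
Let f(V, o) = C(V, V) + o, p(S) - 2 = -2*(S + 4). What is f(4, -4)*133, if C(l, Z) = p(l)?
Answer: -2394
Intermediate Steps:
p(S) = -6 - 2*S (p(S) = 2 - 2*(S + 4) = 2 - 2*(4 + S) = 2 + (-8 - 2*S) = -6 - 2*S)
C(l, Z) = -6 - 2*l
f(V, o) = -6 + o - 2*V (f(V, o) = (-6 - 2*V) + o = -6 + o - 2*V)
f(4, -4)*133 = (-6 - 4 - 2*4)*133 = (-6 - 4 - 8)*133 = -18*133 = -2394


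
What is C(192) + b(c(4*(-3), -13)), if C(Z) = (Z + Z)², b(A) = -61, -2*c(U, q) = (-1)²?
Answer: 147395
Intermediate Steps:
c(U, q) = -½ (c(U, q) = -½*(-1)² = -½*1 = -½)
C(Z) = 4*Z² (C(Z) = (2*Z)² = 4*Z²)
C(192) + b(c(4*(-3), -13)) = 4*192² - 61 = 4*36864 - 61 = 147456 - 61 = 147395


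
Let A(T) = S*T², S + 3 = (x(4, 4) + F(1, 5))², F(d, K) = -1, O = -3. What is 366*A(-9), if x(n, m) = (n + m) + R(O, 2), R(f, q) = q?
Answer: 2312388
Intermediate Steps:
x(n, m) = 2 + m + n (x(n, m) = (n + m) + 2 = (m + n) + 2 = 2 + m + n)
S = 78 (S = -3 + ((2 + 4 + 4) - 1)² = -3 + (10 - 1)² = -3 + 9² = -3 + 81 = 78)
A(T) = 78*T²
366*A(-9) = 366*(78*(-9)²) = 366*(78*81) = 366*6318 = 2312388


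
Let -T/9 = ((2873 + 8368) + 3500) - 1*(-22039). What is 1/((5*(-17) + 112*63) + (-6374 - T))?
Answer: 1/331617 ≈ 3.0155e-6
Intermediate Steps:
T = -331020 (T = -9*(((2873 + 8368) + 3500) - 1*(-22039)) = -9*((11241 + 3500) + 22039) = -9*(14741 + 22039) = -9*36780 = -331020)
1/((5*(-17) + 112*63) + (-6374 - T)) = 1/((5*(-17) + 112*63) + (-6374 - 1*(-331020))) = 1/((-85 + 7056) + (-6374 + 331020)) = 1/(6971 + 324646) = 1/331617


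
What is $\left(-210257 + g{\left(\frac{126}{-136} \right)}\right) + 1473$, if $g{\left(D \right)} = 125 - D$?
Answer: $- \frac{14188749}{68} \approx -2.0866 \cdot 10^{5}$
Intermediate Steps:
$\left(-210257 + g{\left(\frac{126}{-136} \right)}\right) + 1473 = \left(-210257 + \left(125 - \frac{126}{-136}\right)\right) + 1473 = \left(-210257 + \left(125 - 126 \left(- \frac{1}{136}\right)\right)\right) + 1473 = \left(-210257 + \left(125 - - \frac{63}{68}\right)\right) + 1473 = \left(-210257 + \left(125 + \frac{63}{68}\right)\right) + 1473 = \left(-210257 + \frac{8563}{68}\right) + 1473 = - \frac{14288913}{68} + 1473 = - \frac{14188749}{68}$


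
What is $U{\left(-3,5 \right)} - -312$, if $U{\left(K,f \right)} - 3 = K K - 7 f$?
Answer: $289$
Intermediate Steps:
$U{\left(K,f \right)} = 3 + K^{2} - 7 f$ ($U{\left(K,f \right)} = 3 + \left(K K - 7 f\right) = 3 + \left(K^{2} - 7 f\right) = 3 + K^{2} - 7 f$)
$U{\left(-3,5 \right)} - -312 = \left(3 + \left(-3\right)^{2} - 35\right) - -312 = \left(3 + 9 - 35\right) + 312 = -23 + 312 = 289$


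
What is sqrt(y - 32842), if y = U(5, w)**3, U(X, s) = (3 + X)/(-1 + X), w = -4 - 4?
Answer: I*sqrt(32834) ≈ 181.2*I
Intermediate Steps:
w = -8
U(X, s) = (3 + X)/(-1 + X)
y = 8 (y = ((3 + 5)/(-1 + 5))**3 = (8/4)**3 = ((1/4)*8)**3 = 2**3 = 8)
sqrt(y - 32842) = sqrt(8 - 32842) = sqrt(-32834) = I*sqrt(32834)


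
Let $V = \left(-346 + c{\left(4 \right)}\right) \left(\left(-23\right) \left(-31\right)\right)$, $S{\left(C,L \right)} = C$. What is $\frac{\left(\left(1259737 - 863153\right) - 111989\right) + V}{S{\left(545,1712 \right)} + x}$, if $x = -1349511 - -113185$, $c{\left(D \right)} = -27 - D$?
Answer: $- \frac{15794}{1235781} \approx -0.012781$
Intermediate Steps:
$x = -1236326$ ($x = -1349511 + 113185 = -1236326$)
$V = -268801$ ($V = \left(-346 - 31\right) \left(\left(-23\right) \left(-31\right)\right) = \left(-346 - 31\right) 713 = \left(-377\right) 713 = -268801$)
$\frac{\left(\left(1259737 - 863153\right) - 111989\right) + V}{S{\left(545,1712 \right)} + x} = \frac{\left(\left(1259737 - 863153\right) - 111989\right) - 268801}{545 - 1236326} = \frac{\left(396584 - 111989\right) - 268801}{-1235781} = \left(284595 - 268801\right) \left(- \frac{1}{1235781}\right) = 15794 \left(- \frac{1}{1235781}\right) = - \frac{15794}{1235781}$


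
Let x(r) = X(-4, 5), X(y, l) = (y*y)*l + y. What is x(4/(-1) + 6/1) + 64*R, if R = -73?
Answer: -4596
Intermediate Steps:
X(y, l) = y + l*y**2 (X(y, l) = y**2*l + y = l*y**2 + y = y + l*y**2)
x(r) = 76 (x(r) = -4*(1 + 5*(-4)) = -4*(1 - 20) = -4*(-19) = 76)
x(4/(-1) + 6/1) + 64*R = 76 + 64*(-73) = 76 - 4672 = -4596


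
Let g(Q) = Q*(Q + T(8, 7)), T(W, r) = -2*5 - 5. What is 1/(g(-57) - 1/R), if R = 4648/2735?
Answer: 4648/19072657 ≈ 0.00024370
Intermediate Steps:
T(W, r) = -15 (T(W, r) = -10 - 5 = -15)
g(Q) = Q*(-15 + Q) (g(Q) = Q*(Q - 15) = Q*(-15 + Q))
R = 4648/2735 (R = 4648*(1/2735) = 4648/2735 ≈ 1.6995)
1/(g(-57) - 1/R) = 1/(-57*(-15 - 57) - 1/4648/2735) = 1/(-57*(-72) - 1*2735/4648) = 1/(4104 - 2735/4648) = 1/(19072657/4648) = 4648/19072657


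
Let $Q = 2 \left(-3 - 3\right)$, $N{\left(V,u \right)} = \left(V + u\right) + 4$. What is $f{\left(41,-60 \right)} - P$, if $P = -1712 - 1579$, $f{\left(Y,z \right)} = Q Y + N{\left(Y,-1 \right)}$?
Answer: $2843$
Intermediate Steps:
$N{\left(V,u \right)} = 4 + V + u$
$Q = -12$ ($Q = 2 \left(-6\right) = -12$)
$f{\left(Y,z \right)} = 3 - 11 Y$ ($f{\left(Y,z \right)} = - 12 Y + \left(4 + Y - 1\right) = - 12 Y + \left(3 + Y\right) = 3 - 11 Y$)
$P = -3291$
$f{\left(41,-60 \right)} - P = \left(3 - 451\right) - -3291 = \left(3 - 451\right) + 3291 = -448 + 3291 = 2843$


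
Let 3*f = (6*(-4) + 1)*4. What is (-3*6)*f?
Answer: 552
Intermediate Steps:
f = -92/3 (f = ((6*(-4) + 1)*4)/3 = ((-24 + 1)*4)/3 = (-23*4)/3 = (1/3)*(-92) = -92/3 ≈ -30.667)
(-3*6)*f = -3*6*(-92/3) = -18*(-92/3) = 552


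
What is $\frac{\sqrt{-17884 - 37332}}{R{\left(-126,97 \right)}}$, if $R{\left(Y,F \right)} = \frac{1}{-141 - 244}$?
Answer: $- 1540 i \sqrt{3451} \approx - 90468.0 i$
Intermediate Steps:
$R{\left(Y,F \right)} = - \frac{1}{385}$ ($R{\left(Y,F \right)} = \frac{1}{-385} = - \frac{1}{385}$)
$\frac{\sqrt{-17884 - 37332}}{R{\left(-126,97 \right)}} = \frac{\sqrt{-17884 - 37332}}{- \frac{1}{385}} = \sqrt{-55216} \left(-385\right) = 4 i \sqrt{3451} \left(-385\right) = - 1540 i \sqrt{3451}$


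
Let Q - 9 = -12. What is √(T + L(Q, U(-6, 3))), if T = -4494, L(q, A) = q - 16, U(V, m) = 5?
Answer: I*√4513 ≈ 67.179*I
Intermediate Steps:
Q = -3 (Q = 9 - 12 = -3)
L(q, A) = -16 + q
√(T + L(Q, U(-6, 3))) = √(-4494 + (-16 - 3)) = √(-4494 - 19) = √(-4513) = I*√4513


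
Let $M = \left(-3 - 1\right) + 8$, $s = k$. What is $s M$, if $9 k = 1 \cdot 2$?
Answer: $\frac{8}{9} \approx 0.88889$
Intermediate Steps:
$k = \frac{2}{9}$ ($k = \frac{1 \cdot 2}{9} = \frac{1}{9} \cdot 2 = \frac{2}{9} \approx 0.22222$)
$s = \frac{2}{9} \approx 0.22222$
$M = 4$ ($M = -4 + 8 = 4$)
$s M = \frac{2}{9} \cdot 4 = \frac{8}{9}$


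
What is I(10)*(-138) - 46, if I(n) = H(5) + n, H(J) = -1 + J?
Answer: -1978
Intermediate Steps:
I(n) = 4 + n (I(n) = (-1 + 5) + n = 4 + n)
I(10)*(-138) - 46 = (4 + 10)*(-138) - 46 = 14*(-138) - 46 = -1932 - 46 = -1978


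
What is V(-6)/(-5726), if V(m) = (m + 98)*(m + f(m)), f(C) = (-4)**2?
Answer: -460/2863 ≈ -0.16067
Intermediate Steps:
f(C) = 16
V(m) = (16 + m)*(98 + m) (V(m) = (m + 98)*(m + 16) = (98 + m)*(16 + m) = (16 + m)*(98 + m))
V(-6)/(-5726) = (1568 + (-6)**2 + 114*(-6))/(-5726) = (1568 + 36 - 684)*(-1/5726) = 920*(-1/5726) = -460/2863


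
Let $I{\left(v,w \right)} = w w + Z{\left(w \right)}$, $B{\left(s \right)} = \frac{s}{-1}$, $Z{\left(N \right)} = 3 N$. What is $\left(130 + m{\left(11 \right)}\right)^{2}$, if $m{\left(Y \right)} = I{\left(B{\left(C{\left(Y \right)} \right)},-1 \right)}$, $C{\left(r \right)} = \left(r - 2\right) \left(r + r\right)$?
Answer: $16384$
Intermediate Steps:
$C{\left(r \right)} = 2 r \left(-2 + r\right)$ ($C{\left(r \right)} = \left(-2 + r\right) 2 r = 2 r \left(-2 + r\right)$)
$B{\left(s \right)} = - s$ ($B{\left(s \right)} = s \left(-1\right) = - s$)
$I{\left(v,w \right)} = w^{2} + 3 w$ ($I{\left(v,w \right)} = w w + 3 w = w^{2} + 3 w$)
$m{\left(Y \right)} = -2$ ($m{\left(Y \right)} = - (3 - 1) = \left(-1\right) 2 = -2$)
$\left(130 + m{\left(11 \right)}\right)^{2} = \left(130 - 2\right)^{2} = 128^{2} = 16384$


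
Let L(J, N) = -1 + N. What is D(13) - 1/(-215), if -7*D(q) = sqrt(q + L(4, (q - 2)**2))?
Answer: 1/215 - sqrt(133)/7 ≈ -1.6429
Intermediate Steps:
D(q) = -sqrt(-1 + q + (-2 + q)**2)/7 (D(q) = -sqrt(q + (-1 + (q - 2)**2))/7 = -sqrt(q + (-1 + (-2 + q)**2))/7 = -sqrt(-1 + q + (-2 + q)**2)/7)
D(13) - 1/(-215) = -sqrt(-1 + 13 + (-2 + 13)**2)/7 - 1/(-215) = -sqrt(-1 + 13 + 11**2)/7 - 1*(-1/215) = -sqrt(-1 + 13 + 121)/7 + 1/215 = -sqrt(133)/7 + 1/215 = 1/215 - sqrt(133)/7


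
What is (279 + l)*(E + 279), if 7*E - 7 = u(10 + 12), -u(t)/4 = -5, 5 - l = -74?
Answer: 708840/7 ≈ 1.0126e+5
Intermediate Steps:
l = 79 (l = 5 - 1*(-74) = 5 + 74 = 79)
u(t) = 20 (u(t) = -4*(-5) = 20)
E = 27/7 (E = 1 + (⅐)*20 = 1 + 20/7 = 27/7 ≈ 3.8571)
(279 + l)*(E + 279) = (279 + 79)*(27/7 + 279) = 358*(1980/7) = 708840/7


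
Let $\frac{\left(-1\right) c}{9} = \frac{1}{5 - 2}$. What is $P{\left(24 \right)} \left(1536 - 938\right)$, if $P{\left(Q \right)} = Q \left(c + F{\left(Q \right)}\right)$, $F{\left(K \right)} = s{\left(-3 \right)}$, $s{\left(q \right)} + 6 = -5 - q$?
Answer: $-157872$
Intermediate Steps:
$s{\left(q \right)} = -11 - q$ ($s{\left(q \right)} = -6 - \left(5 + q\right) = -11 - q$)
$F{\left(K \right)} = -8$ ($F{\left(K \right)} = -11 - -3 = -11 + 3 = -8$)
$c = -3$ ($c = - \frac{9}{5 - 2} = - \frac{9}{3} = \left(-9\right) \frac{1}{3} = -3$)
$P{\left(Q \right)} = - 11 Q$ ($P{\left(Q \right)} = Q \left(-3 - 8\right) = Q \left(-11\right) = - 11 Q$)
$P{\left(24 \right)} \left(1536 - 938\right) = \left(-11\right) 24 \left(1536 - 938\right) = \left(-264\right) 598 = -157872$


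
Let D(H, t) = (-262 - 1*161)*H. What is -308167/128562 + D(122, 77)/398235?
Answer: -43119151939/17065962690 ≈ -2.5266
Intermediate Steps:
D(H, t) = -423*H (D(H, t) = (-262 - 161)*H = -423*H)
-308167/128562 + D(122, 77)/398235 = -308167/128562 - 423*122/398235 = -308167*1/128562 - 51606*1/398235 = -308167/128562 - 17202/132745 = -43119151939/17065962690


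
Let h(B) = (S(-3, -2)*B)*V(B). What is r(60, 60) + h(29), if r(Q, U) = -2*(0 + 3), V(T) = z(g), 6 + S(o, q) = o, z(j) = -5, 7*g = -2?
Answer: 1299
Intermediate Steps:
g = -2/7 (g = (⅐)*(-2) = -2/7 ≈ -0.28571)
S(o, q) = -6 + o
V(T) = -5
r(Q, U) = -6 (r(Q, U) = -2*3 = -6)
h(B) = 45*B (h(B) = ((-6 - 3)*B)*(-5) = -9*B*(-5) = 45*B)
r(60, 60) + h(29) = -6 + 45*29 = -6 + 1305 = 1299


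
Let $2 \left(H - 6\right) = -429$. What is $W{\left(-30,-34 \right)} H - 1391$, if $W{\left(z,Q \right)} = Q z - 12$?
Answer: $-211559$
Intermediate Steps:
$W{\left(z,Q \right)} = -12 + Q z$
$H = - \frac{417}{2}$ ($H = 6 + \frac{1}{2} \left(-429\right) = 6 - \frac{429}{2} = - \frac{417}{2} \approx -208.5$)
$W{\left(-30,-34 \right)} H - 1391 = \left(-12 - -1020\right) \left(- \frac{417}{2}\right) - 1391 = \left(-12 + 1020\right) \left(- \frac{417}{2}\right) - 1391 = 1008 \left(- \frac{417}{2}\right) - 1391 = -210168 - 1391 = -211559$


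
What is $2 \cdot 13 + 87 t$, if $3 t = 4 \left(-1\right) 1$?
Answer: $-90$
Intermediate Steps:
$t = - \frac{4}{3}$ ($t = \frac{4 \left(-1\right) 1}{3} = \frac{\left(-4\right) 1}{3} = \frac{1}{3} \left(-4\right) = - \frac{4}{3} \approx -1.3333$)
$2 \cdot 13 + 87 t = 2 \cdot 13 + 87 \left(- \frac{4}{3}\right) = 26 - 116 = -90$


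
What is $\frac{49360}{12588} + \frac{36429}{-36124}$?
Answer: $\frac{331128097}{113682228} \approx 2.9128$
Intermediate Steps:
$\frac{49360}{12588} + \frac{36429}{-36124} = 49360 \cdot \frac{1}{12588} + 36429 \left(- \frac{1}{36124}\right) = \frac{12340}{3147} - \frac{36429}{36124} = \frac{331128097}{113682228}$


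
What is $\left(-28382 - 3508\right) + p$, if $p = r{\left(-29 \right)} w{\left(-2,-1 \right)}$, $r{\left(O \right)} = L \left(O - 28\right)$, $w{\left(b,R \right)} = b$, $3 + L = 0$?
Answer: $-32232$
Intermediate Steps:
$L = -3$ ($L = -3 + 0 = -3$)
$r{\left(O \right)} = 84 - 3 O$ ($r{\left(O \right)} = - 3 \left(O - 28\right) = - 3 \left(-28 + O\right) = 84 - 3 O$)
$p = -342$ ($p = \left(84 - -87\right) \left(-2\right) = \left(84 + 87\right) \left(-2\right) = 171 \left(-2\right) = -342$)
$\left(-28382 - 3508\right) + p = \left(-28382 - 3508\right) - 342 = -31890 - 342 = -32232$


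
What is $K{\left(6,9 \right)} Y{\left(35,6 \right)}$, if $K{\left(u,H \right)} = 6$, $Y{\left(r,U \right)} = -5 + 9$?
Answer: $24$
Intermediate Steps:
$Y{\left(r,U \right)} = 4$
$K{\left(6,9 \right)} Y{\left(35,6 \right)} = 6 \cdot 4 = 24$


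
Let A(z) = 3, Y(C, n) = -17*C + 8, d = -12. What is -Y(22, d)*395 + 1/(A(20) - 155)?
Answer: 21974639/152 ≈ 1.4457e+5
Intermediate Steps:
Y(C, n) = 8 - 17*C
-Y(22, d)*395 + 1/(A(20) - 155) = -(8 - 17*22)*395 + 1/(3 - 155) = -(8 - 374)*395 + 1/(-152) = -1*(-366)*395 - 1/152 = 366*395 - 1/152 = 144570 - 1/152 = 21974639/152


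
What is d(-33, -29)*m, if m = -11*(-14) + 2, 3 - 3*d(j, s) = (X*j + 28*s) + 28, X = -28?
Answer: -7124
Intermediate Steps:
d(j, s) = -25/3 - 28*s/3 + 28*j/3 (d(j, s) = 1 - ((-28*j + 28*s) + 28)/3 = 1 - (28 - 28*j + 28*s)/3 = 1 + (-28/3 - 28*s/3 + 28*j/3) = -25/3 - 28*s/3 + 28*j/3)
m = 156 (m = 154 + 2 = 156)
d(-33, -29)*m = (-25/3 - 28/3*(-29) + (28/3)*(-33))*156 = (-25/3 + 812/3 - 308)*156 = -137/3*156 = -7124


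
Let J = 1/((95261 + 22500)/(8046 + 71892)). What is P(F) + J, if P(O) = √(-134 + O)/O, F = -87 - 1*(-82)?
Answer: 79938/117761 - I*√139/5 ≈ 0.67882 - 2.358*I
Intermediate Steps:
F = -5 (F = -87 + 82 = -5)
P(O) = √(-134 + O)/O
J = 79938/117761 (J = 1/(117761/79938) = 79938/117761 ≈ 0.67882)
P(F) + J = √(-134 - 5)/(-5) + 79938/117761 = -I*√139/5 + 79938/117761 = 79938/117761 - I*√139/5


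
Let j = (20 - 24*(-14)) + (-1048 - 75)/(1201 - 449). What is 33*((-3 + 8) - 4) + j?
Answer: 291405/752 ≈ 387.51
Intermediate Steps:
j = 266589/752 (j = (20 + 336) - 1123/752 = 356 - 1123*1/752 = 356 - 1123/752 = 266589/752 ≈ 354.51)
33*((-3 + 8) - 4) + j = 33*((-3 + 8) - 4) + 266589/752 = 33*(5 - 4) + 266589/752 = 33*1 + 266589/752 = 33 + 266589/752 = 291405/752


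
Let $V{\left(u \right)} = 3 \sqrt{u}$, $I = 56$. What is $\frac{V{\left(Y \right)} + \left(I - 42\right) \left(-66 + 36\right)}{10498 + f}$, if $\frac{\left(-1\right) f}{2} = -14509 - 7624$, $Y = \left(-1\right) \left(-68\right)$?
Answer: $- \frac{105}{13691} + \frac{3 \sqrt{17}}{27382} \approx -0.0072175$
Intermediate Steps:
$Y = 68$
$f = 44266$ ($f = - 2 \left(-14509 - 7624\right) = \left(-2\right) \left(-22133\right) = 44266$)
$\frac{V{\left(Y \right)} + \left(I - 42\right) \left(-66 + 36\right)}{10498 + f} = \frac{3 \sqrt{68} + \left(56 - 42\right) \left(-66 + 36\right)}{10498 + 44266} = \frac{3 \cdot 2 \sqrt{17} + \left(56 - 42\right) \left(-30\right)}{54764} = \left(6 \sqrt{17} + 14 \left(-30\right)\right) \frac{1}{54764} = \left(6 \sqrt{17} - 420\right) \frac{1}{54764} = \left(-420 + 6 \sqrt{17}\right) \frac{1}{54764} = - \frac{105}{13691} + \frac{3 \sqrt{17}}{27382}$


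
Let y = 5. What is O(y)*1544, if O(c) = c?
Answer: 7720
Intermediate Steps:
O(y)*1544 = 5*1544 = 7720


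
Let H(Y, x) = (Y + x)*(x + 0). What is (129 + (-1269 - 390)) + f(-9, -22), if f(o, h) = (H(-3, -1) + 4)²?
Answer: -1466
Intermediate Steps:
H(Y, x) = x*(Y + x) (H(Y, x) = (Y + x)*x = x*(Y + x))
f(o, h) = 64 (f(o, h) = (-(-3 - 1) + 4)² = (-1*(-4) + 4)² = (4 + 4)² = 8² = 64)
(129 + (-1269 - 390)) + f(-9, -22) = (129 + (-1269 - 390)) + 64 = (129 - 1659) + 64 = -1530 + 64 = -1466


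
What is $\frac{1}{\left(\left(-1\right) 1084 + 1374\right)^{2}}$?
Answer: $\frac{1}{84100} \approx 1.1891 \cdot 10^{-5}$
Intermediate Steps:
$\frac{1}{\left(\left(-1\right) 1084 + 1374\right)^{2}} = \frac{1}{\left(-1084 + 1374\right)^{2}} = \frac{1}{290^{2}} = \frac{1}{84100}$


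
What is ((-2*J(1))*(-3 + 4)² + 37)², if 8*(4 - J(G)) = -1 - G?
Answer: 3249/4 ≈ 812.25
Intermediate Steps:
J(G) = 33/8 + G/8 (J(G) = 4 - (-1 - G)/8 = 4 + (⅛ + G/8) = 33/8 + G/8)
((-2*J(1))*(-3 + 4)² + 37)² = ((-2*(33/8 + (⅛)*1))*(-3 + 4)² + 37)² = (-2*(33/8 + ⅛)*1² + 37)² = (-2*17/4*1 + 37)² = (-17/2*1 + 37)² = (-17/2 + 37)² = (57/2)² = 3249/4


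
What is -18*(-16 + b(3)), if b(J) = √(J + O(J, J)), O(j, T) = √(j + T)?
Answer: 288 - 18*√(3 + √6) ≈ 245.98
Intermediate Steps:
O(j, T) = √(T + j)
b(J) = √(J + √2*√J) (b(J) = √(J + √(J + J)) = √(J + √(2*J)) = √(J + √2*√J))
-18*(-16 + b(3)) = -18*(-16 + √(3 + √2*√3)) = -18*(-16 + √(3 + √6)) = 288 - 18*√(3 + √6)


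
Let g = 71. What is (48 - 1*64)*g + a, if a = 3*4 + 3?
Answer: -1121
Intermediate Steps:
a = 15 (a = 12 + 3 = 15)
(48 - 1*64)*g + a = (48 - 1*64)*71 + 15 = (48 - 64)*71 + 15 = -16*71 + 15 = -1136 + 15 = -1121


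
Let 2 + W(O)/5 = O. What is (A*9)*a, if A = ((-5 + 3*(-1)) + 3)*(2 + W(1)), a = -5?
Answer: -675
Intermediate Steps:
W(O) = -10 + 5*O
A = 15 (A = ((-5 + 3*(-1)) + 3)*(2 + (-10 + 5*1)) = ((-5 - 3) + 3)*(2 + (-10 + 5)) = (-8 + 3)*(2 - 5) = -5*(-3) = 15)
(A*9)*a = (15*9)*(-5) = 135*(-5) = -675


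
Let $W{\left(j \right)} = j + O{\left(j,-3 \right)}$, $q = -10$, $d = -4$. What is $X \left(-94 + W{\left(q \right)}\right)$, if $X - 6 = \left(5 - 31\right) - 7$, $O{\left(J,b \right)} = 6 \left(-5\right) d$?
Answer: $-432$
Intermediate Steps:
$O{\left(J,b \right)} = 120$ ($O{\left(J,b \right)} = 6 \left(-5\right) \left(-4\right) = \left(-30\right) \left(-4\right) = 120$)
$X = -27$ ($X = 6 + \left(\left(5 - 31\right) - 7\right) = 6 - 33 = -27$)
$W{\left(j \right)} = 120 + j$ ($W{\left(j \right)} = j + 120 = 120 + j$)
$X \left(-94 + W{\left(q \right)}\right) = - 27 \left(-94 + \left(120 - 10\right)\right) = - 27 \left(-94 + 110\right) = \left(-27\right) 16 = -432$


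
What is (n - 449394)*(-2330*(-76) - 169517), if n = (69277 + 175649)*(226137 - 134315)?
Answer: 170085409519014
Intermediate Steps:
n = 22489595172 (n = 244926*91822 = 22489595172)
(n - 449394)*(-2330*(-76) - 169517) = (22489595172 - 449394)*(-2330*(-76) - 169517) = 22489145778*(177080 - 169517) = 22489145778*7563 = 170085409519014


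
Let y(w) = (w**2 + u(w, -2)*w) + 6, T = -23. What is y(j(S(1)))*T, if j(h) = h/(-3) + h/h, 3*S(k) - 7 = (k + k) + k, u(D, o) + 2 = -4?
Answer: -12443/81 ≈ -153.62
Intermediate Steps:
u(D, o) = -6 (u(D, o) = -2 - 4 = -6)
S(k) = 7/3 + k (S(k) = 7/3 + ((k + k) + k)/3 = 7/3 + (2*k + k)/3 = 7/3 + (3*k)/3 = 7/3 + k)
j(h) = 1 - h/3 (j(h) = h*(-1/3) + 1 = -h/3 + 1 = 1 - h/3)
y(w) = 6 + w**2 - 6*w (y(w) = (w**2 - 6*w) + 6 = 6 + w**2 - 6*w)
y(j(S(1)))*T = (6 + (1 - (7/3 + 1)/3)**2 - 6*(1 - (7/3 + 1)/3))*(-23) = (6 + (1 - 1/3*10/3)**2 - 6*(1 - 1/3*10/3))*(-23) = (6 + (1 - 10/9)**2 - 6*(1 - 10/9))*(-23) = (6 + (-1/9)**2 - 6*(-1/9))*(-23) = (6 + 1/81 + 2/3)*(-23) = (541/81)*(-23) = -12443/81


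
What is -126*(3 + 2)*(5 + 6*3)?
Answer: -14490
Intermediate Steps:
-126*(3 + 2)*(5 + 6*3) = -630*(5 + 18) = -630*23 = -126*115 = -14490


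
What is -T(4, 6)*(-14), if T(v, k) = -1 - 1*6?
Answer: -98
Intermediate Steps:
T(v, k) = -7 (T(v, k) = -1 - 6 = -7)
-T(4, 6)*(-14) = -1*(-7)*(-14) = 7*(-14) = -98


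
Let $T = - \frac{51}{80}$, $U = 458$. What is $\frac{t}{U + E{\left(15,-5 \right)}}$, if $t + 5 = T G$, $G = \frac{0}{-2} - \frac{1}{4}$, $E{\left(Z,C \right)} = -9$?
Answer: $- \frac{1549}{143680} \approx -0.010781$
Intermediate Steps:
$G = - \frac{1}{4}$ ($G = 0 \left(- \frac{1}{2}\right) - \frac{1}{4} = 0 - \frac{1}{4} = - \frac{1}{4} \approx -0.25$)
$T = - \frac{51}{80}$ ($T = \left(-51\right) \frac{1}{80} = - \frac{51}{80} \approx -0.6375$)
$t = - \frac{1549}{320}$ ($t = -5 - - \frac{51}{320} = -5 + \frac{51}{320} = - \frac{1549}{320} \approx -4.8406$)
$\frac{t}{U + E{\left(15,-5 \right)}} = - \frac{1549}{320 \left(458 - 9\right)} = - \frac{1549}{320 \cdot 449} = \left(- \frac{1549}{320}\right) \frac{1}{449} = - \frac{1549}{143680}$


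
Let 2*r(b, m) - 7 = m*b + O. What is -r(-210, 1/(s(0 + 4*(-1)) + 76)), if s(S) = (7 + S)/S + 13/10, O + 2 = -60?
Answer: 88405/3062 ≈ 28.872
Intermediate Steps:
O = -62 (O = -2 - 60 = -62)
s(S) = 13/10 + (7 + S)/S (s(S) = (7 + S)/S + 13*(⅒) = (7 + S)/S + 13/10 = 13/10 + (7 + S)/S)
r(b, m) = -55/2 + b*m/2 (r(b, m) = 7/2 + (m*b - 62)/2 = 7/2 + (b*m - 62)/2 = 7/2 + (-62 + b*m)/2 = 7/2 + (-31 + b*m/2) = -55/2 + b*m/2)
-r(-210, 1/(s(0 + 4*(-1)) + 76)) = -(-55/2 + (½)*(-210)/((23/10 + 7/(0 + 4*(-1))) + 76)) = -(-55/2 + (½)*(-210)/((23/10 + 7/(0 - 4)) + 76)) = -(-55/2 + (½)*(-210)/((23/10 + 7/(-4)) + 76)) = -(-55/2 + (½)*(-210)/((23/10 + 7*(-¼)) + 76)) = -(-55/2 + (½)*(-210)/((23/10 - 7/4) + 76)) = -(-55/2 + (½)*(-210)/(11/20 + 76)) = -(-55/2 + (½)*(-210)/(1531/20)) = -(-55/2 + (½)*(-210)*(20/1531)) = -(-55/2 - 2100/1531) = -1*(-88405/3062) = 88405/3062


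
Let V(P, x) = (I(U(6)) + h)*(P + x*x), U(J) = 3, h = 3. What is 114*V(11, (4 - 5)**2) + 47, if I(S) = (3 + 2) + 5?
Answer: 17831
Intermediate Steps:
I(S) = 10 (I(S) = 5 + 5 = 10)
V(P, x) = 13*P + 13*x**2 (V(P, x) = (10 + 3)*(P + x*x) = 13*(P + x**2) = 13*P + 13*x**2)
114*V(11, (4 - 5)**2) + 47 = 114*(13*11 + 13*((4 - 5)**2)**2) + 47 = 114*(143 + 13*((-1)**2)**2) + 47 = 114*(143 + 13*1**2) + 47 = 114*(143 + 13*1) + 47 = 114*(143 + 13) + 47 = 114*156 + 47 = 17784 + 47 = 17831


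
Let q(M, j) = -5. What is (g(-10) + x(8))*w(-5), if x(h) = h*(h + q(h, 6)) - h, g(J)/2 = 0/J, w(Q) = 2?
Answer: 32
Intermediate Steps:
g(J) = 0 (g(J) = 2*(0/J) = 2*0 = 0)
x(h) = -h + h*(-5 + h) (x(h) = h*(h - 5) - h = h*(-5 + h) - h = -h + h*(-5 + h))
(g(-10) + x(8))*w(-5) = (0 + 8*(-6 + 8))*2 = (0 + 8*2)*2 = (0 + 16)*2 = 16*2 = 32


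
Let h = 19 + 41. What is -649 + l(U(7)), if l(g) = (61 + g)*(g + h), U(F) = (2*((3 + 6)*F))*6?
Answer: 666023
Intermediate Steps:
h = 60
U(F) = 108*F (U(F) = (2*(9*F))*6 = (18*F)*6 = 108*F)
l(g) = (60 + g)*(61 + g) (l(g) = (61 + g)*(g + 60) = (61 + g)*(60 + g) = (60 + g)*(61 + g))
-649 + l(U(7)) = -649 + (3660 + (108*7)² + 121*(108*7)) = -649 + (3660 + 756² + 121*756) = -649 + (3660 + 571536 + 91476) = -649 + 666672 = 666023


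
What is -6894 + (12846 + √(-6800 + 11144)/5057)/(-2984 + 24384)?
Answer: -73759377/10700 + √1086/54109900 ≈ -6893.4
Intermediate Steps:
-6894 + (12846 + √(-6800 + 11144)/5057)/(-2984 + 24384) = -6894 + (12846 + √4344*(1/5057))/21400 = -6894 + (12846 + (2*√1086)*(1/5057))*(1/21400) = -6894 + (12846 + 2*√1086/5057)*(1/21400) = -6894 + (6423/10700 + √1086/54109900) = -73759377/10700 + √1086/54109900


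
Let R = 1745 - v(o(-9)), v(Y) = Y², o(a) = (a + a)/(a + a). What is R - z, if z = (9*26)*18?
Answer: -2468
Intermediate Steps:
z = 4212 (z = 234*18 = 4212)
o(a) = 1 (o(a) = (2*a)/((2*a)) = (2*a)*(1/(2*a)) = 1)
R = 1744 (R = 1745 - 1*1² = 1745 - 1*1 = 1745 - 1 = 1744)
R - z = 1744 - 1*4212 = 1744 - 4212 = -2468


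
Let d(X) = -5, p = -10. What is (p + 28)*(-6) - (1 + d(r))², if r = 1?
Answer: -124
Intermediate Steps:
(p + 28)*(-6) - (1 + d(r))² = (-10 + 28)*(-6) - (1 - 5)² = 18*(-6) - 1*(-4)² = -108 - 1*16 = -108 - 16 = -124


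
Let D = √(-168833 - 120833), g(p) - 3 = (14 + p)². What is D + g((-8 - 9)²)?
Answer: 91812 + 13*I*√1714 ≈ 91812.0 + 538.21*I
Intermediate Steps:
g(p) = 3 + (14 + p)²
D = 13*I*√1714 (D = √(-289666) = 13*I*√1714 ≈ 538.21*I)
D + g((-8 - 9)²) = 13*I*√1714 + (3 + (14 + (-8 - 9)²)²) = 13*I*√1714 + (3 + (14 + (-17)²)²) = 13*I*√1714 + (3 + (14 + 289)²) = 13*I*√1714 + (3 + 303²) = 13*I*√1714 + (3 + 91809) = 13*I*√1714 + 91812 = 91812 + 13*I*√1714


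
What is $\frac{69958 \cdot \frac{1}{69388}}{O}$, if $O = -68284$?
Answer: $- \frac{1841}{124686584} \approx -1.4765 \cdot 10^{-5}$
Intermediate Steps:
$\frac{69958 \cdot \frac{1}{69388}}{O} = \frac{69958 \cdot \frac{1}{69388}}{-68284} = 69958 \cdot \frac{1}{69388} \left(- \frac{1}{68284}\right) = \frac{1841}{1826} \left(- \frac{1}{68284}\right) = - \frac{1841}{124686584}$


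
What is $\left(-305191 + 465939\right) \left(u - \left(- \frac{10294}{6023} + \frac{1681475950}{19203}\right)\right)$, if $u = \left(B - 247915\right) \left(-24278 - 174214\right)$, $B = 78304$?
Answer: $\frac{625926611511964947314480}{115659669} \approx 5.4118 \cdot 10^{15}$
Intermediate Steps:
$u = 33666426612$ ($u = \left(78304 - 247915\right) \left(-24278 - 174214\right) = \left(-169611\right) \left(-198492\right) = 33666426612$)
$\left(-305191 + 465939\right) \left(u - \left(- \frac{10294}{6023} + \frac{1681475950}{19203}\right)\right) = \left(-305191 + 465939\right) \left(33666426612 - \left(- \frac{10294}{6023} + \frac{1681475950}{19203}\right)\right) = 160748 \left(33666426612 - \left(- \frac{10294}{6023} + \frac{122870}{\left(-76812\right) \left(- \frac{1}{54740}\right)}\right)\right) = 160748 \left(33666426612 + \left(\frac{10294}{6023} - \frac{122870}{\frac{19203}{13685}}\right)\right) = 160748 \left(33666426612 + \left(\frac{10294}{6023} - \frac{1681475950}{19203}\right)\right) = 160748 \left(33666426612 - \frac{10127331971168}{115659669}\right) = 160748 \cdot \frac{3893837631024740260}{115659669} = \frac{625926611511964947314480}{115659669}$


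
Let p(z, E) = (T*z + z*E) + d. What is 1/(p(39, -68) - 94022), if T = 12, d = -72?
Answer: -1/96278 ≈ -1.0387e-5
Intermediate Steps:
p(z, E) = -72 + 12*z + E*z (p(z, E) = (12*z + z*E) - 72 = (12*z + E*z) - 72 = -72 + 12*z + E*z)
1/(p(39, -68) - 94022) = 1/((-72 + 12*39 - 68*39) - 94022) = 1/((-72 + 468 - 2652) - 94022) = 1/(-2256 - 94022) = 1/(-96278) = -1/96278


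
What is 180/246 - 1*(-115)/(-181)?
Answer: 715/7421 ≈ 0.096348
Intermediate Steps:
180/246 - 1*(-115)/(-181) = 180*(1/246) + 115*(-1/181) = 30/41 - 115/181 = 715/7421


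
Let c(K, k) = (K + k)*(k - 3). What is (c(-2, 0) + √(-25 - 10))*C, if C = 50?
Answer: 300 + 50*I*√35 ≈ 300.0 + 295.8*I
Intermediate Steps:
c(K, k) = (-3 + k)*(K + k) (c(K, k) = (K + k)*(-3 + k) = (-3 + k)*(K + k))
(c(-2, 0) + √(-25 - 10))*C = ((0² - 3*(-2) - 3*0 - 2*0) + √(-25 - 10))*50 = ((0 + 6 + 0 + 0) + √(-35))*50 = (6 + I*√35)*50 = 300 + 50*I*√35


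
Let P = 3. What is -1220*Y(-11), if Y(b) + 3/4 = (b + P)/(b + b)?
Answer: 5185/11 ≈ 471.36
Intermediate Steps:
Y(b) = -¾ + (3 + b)/(2*b) (Y(b) = -¾ + (b + 3)/(b + b) = -¾ + (3 + b)/((2*b)) = -¾ + (3 + b)*(1/(2*b)) = -¾ + (3 + b)/(2*b))
-1220*Y(-11) = -305*(6 - 1*(-11))/(-11) = -305*(-1)*(6 + 11)/11 = -305*(-1)*17/11 = -1220*(-17/44) = 5185/11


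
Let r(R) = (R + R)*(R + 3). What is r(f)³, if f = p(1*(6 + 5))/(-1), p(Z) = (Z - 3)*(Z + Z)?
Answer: 225822026203136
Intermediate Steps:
p(Z) = 2*Z*(-3 + Z) (p(Z) = (-3 + Z)*(2*Z) = 2*Z*(-3 + Z))
f = -176 (f = (2*(1*(6 + 5))*(-3 + 1*(6 + 5)))/(-1) = (2*(1*11)*(-3 + 1*11))*(-1) = (2*11*(-3 + 11))*(-1) = (2*11*8)*(-1) = 176*(-1) = -176)
r(R) = 2*R*(3 + R) (r(R) = (2*R)*(3 + R) = 2*R*(3 + R))
r(f)³ = (2*(-176)*(3 - 176))³ = (2*(-176)*(-173))³ = 60896³ = 225822026203136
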